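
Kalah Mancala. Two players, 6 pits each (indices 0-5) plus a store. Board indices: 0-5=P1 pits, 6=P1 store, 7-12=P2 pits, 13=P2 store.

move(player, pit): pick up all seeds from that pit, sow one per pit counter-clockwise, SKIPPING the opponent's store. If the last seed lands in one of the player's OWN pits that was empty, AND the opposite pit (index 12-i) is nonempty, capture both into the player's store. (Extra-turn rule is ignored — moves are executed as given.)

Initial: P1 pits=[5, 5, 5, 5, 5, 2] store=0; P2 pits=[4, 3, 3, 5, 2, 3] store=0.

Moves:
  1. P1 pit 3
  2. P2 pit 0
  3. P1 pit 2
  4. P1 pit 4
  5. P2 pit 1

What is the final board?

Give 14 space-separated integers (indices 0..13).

Answer: 6 5 0 1 0 5 3 2 0 6 8 5 5 1

Derivation:
Move 1: P1 pit3 -> P1=[5,5,5,0,6,3](1) P2=[5,4,3,5,2,3](0)
Move 2: P2 pit0 -> P1=[5,5,5,0,6,3](1) P2=[0,5,4,6,3,4](0)
Move 3: P1 pit2 -> P1=[5,5,0,1,7,4](2) P2=[1,5,4,6,3,4](0)
Move 4: P1 pit4 -> P1=[5,5,0,1,0,5](3) P2=[2,6,5,7,4,4](0)
Move 5: P2 pit1 -> P1=[6,5,0,1,0,5](3) P2=[2,0,6,8,5,5](1)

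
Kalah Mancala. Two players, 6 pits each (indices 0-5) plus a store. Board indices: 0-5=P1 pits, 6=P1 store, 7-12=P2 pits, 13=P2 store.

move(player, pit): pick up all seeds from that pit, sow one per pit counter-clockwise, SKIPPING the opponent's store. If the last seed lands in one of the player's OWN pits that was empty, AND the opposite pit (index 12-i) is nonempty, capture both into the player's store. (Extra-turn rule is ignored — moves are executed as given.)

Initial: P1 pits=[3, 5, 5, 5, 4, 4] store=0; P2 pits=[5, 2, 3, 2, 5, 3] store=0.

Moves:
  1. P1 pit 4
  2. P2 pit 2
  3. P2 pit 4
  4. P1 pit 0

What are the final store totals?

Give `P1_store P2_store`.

Move 1: P1 pit4 -> P1=[3,5,5,5,0,5](1) P2=[6,3,3,2,5,3](0)
Move 2: P2 pit2 -> P1=[3,5,5,5,0,5](1) P2=[6,3,0,3,6,4](0)
Move 3: P2 pit4 -> P1=[4,6,6,6,0,5](1) P2=[6,3,0,3,0,5](1)
Move 4: P1 pit0 -> P1=[0,7,7,7,0,5](5) P2=[6,0,0,3,0,5](1)

Answer: 5 1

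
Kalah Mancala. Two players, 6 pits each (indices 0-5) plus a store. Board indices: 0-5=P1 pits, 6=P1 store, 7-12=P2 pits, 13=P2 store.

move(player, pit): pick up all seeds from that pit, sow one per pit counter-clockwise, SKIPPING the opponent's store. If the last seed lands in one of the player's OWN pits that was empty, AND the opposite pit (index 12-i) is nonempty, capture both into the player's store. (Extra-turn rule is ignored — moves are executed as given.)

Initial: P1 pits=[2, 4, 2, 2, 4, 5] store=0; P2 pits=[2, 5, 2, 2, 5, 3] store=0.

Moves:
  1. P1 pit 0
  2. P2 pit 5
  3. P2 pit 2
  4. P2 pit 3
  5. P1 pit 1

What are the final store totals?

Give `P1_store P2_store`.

Move 1: P1 pit0 -> P1=[0,5,3,2,4,5](0) P2=[2,5,2,2,5,3](0)
Move 2: P2 pit5 -> P1=[1,6,3,2,4,5](0) P2=[2,5,2,2,5,0](1)
Move 3: P2 pit2 -> P1=[1,6,3,2,4,5](0) P2=[2,5,0,3,6,0](1)
Move 4: P2 pit3 -> P1=[1,6,3,2,4,5](0) P2=[2,5,0,0,7,1](2)
Move 5: P1 pit1 -> P1=[1,0,4,3,5,6](1) P2=[3,5,0,0,7,1](2)

Answer: 1 2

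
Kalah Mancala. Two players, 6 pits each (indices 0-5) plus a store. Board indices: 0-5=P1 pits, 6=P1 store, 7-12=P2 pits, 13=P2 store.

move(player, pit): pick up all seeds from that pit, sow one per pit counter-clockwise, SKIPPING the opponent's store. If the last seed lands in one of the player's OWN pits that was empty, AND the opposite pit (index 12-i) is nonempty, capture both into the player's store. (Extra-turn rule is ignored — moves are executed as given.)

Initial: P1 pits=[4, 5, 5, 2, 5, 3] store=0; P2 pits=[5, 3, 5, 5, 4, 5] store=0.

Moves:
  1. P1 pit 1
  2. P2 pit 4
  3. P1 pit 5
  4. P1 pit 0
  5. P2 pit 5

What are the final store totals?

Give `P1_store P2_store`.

Answer: 9 2

Derivation:
Move 1: P1 pit1 -> P1=[4,0,6,3,6,4](1) P2=[5,3,5,5,4,5](0)
Move 2: P2 pit4 -> P1=[5,1,6,3,6,4](1) P2=[5,3,5,5,0,6](1)
Move 3: P1 pit5 -> P1=[5,1,6,3,6,0](2) P2=[6,4,6,5,0,6](1)
Move 4: P1 pit0 -> P1=[0,2,7,4,7,0](9) P2=[0,4,6,5,0,6](1)
Move 5: P2 pit5 -> P1=[1,3,8,5,8,0](9) P2=[0,4,6,5,0,0](2)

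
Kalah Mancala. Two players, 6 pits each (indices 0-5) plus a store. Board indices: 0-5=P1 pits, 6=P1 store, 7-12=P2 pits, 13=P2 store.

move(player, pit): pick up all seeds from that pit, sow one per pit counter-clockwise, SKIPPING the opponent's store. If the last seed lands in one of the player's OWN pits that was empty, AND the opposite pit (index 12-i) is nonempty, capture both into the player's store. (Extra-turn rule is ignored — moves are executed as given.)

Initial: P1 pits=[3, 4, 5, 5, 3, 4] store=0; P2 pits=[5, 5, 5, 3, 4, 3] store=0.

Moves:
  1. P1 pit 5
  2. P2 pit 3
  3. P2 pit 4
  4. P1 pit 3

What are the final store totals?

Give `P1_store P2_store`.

Answer: 2 2

Derivation:
Move 1: P1 pit5 -> P1=[3,4,5,5,3,0](1) P2=[6,6,6,3,4,3](0)
Move 2: P2 pit3 -> P1=[3,4,5,5,3,0](1) P2=[6,6,6,0,5,4](1)
Move 3: P2 pit4 -> P1=[4,5,6,5,3,0](1) P2=[6,6,6,0,0,5](2)
Move 4: P1 pit3 -> P1=[4,5,6,0,4,1](2) P2=[7,7,6,0,0,5](2)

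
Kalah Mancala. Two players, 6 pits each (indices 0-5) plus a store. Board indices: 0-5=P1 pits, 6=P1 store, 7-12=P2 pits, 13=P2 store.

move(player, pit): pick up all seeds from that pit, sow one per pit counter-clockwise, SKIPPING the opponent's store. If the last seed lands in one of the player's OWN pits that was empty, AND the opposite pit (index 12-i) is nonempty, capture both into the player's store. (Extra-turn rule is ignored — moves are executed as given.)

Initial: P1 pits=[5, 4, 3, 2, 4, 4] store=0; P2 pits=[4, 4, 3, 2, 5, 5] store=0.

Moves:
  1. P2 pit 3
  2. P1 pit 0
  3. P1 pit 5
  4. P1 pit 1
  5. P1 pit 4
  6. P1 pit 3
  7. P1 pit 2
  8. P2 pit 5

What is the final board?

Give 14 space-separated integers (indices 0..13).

Move 1: P2 pit3 -> P1=[5,4,3,2,4,4](0) P2=[4,4,3,0,6,6](0)
Move 2: P1 pit0 -> P1=[0,5,4,3,5,5](0) P2=[4,4,3,0,6,6](0)
Move 3: P1 pit5 -> P1=[0,5,4,3,5,0](1) P2=[5,5,4,1,6,6](0)
Move 4: P1 pit1 -> P1=[0,0,5,4,6,1](2) P2=[5,5,4,1,6,6](0)
Move 5: P1 pit4 -> P1=[0,0,5,4,0,2](3) P2=[6,6,5,2,6,6](0)
Move 6: P1 pit3 -> P1=[0,0,5,0,1,3](4) P2=[7,6,5,2,6,6](0)
Move 7: P1 pit2 -> P1=[0,0,0,1,2,4](5) P2=[8,6,5,2,6,6](0)
Move 8: P2 pit5 -> P1=[1,1,1,2,3,4](5) P2=[8,6,5,2,6,0](1)

Answer: 1 1 1 2 3 4 5 8 6 5 2 6 0 1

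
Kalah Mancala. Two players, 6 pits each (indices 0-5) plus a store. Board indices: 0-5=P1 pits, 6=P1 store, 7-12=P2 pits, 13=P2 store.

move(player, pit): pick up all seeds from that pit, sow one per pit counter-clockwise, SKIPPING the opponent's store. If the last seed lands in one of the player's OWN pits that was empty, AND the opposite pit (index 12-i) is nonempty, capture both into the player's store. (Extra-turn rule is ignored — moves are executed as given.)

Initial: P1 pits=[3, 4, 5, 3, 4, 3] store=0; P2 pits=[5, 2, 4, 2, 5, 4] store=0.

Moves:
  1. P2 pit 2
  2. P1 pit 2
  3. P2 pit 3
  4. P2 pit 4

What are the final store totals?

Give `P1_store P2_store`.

Answer: 1 3

Derivation:
Move 1: P2 pit2 -> P1=[3,4,5,3,4,3](0) P2=[5,2,0,3,6,5](1)
Move 2: P1 pit2 -> P1=[3,4,0,4,5,4](1) P2=[6,2,0,3,6,5](1)
Move 3: P2 pit3 -> P1=[3,4,0,4,5,4](1) P2=[6,2,0,0,7,6](2)
Move 4: P2 pit4 -> P1=[4,5,1,5,6,4](1) P2=[6,2,0,0,0,7](3)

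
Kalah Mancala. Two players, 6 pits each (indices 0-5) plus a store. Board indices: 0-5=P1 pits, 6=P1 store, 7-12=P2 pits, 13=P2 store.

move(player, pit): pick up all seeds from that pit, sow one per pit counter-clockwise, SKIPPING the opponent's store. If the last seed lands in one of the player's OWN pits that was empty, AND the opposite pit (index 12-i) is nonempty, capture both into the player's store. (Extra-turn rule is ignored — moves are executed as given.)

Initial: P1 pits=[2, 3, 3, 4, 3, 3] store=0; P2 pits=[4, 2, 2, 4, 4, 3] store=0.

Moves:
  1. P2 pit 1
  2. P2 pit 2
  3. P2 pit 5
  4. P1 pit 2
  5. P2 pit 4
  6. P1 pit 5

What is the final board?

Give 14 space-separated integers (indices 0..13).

Answer: 4 5 1 5 4 0 2 5 1 1 6 0 1 2

Derivation:
Move 1: P2 pit1 -> P1=[2,3,3,4,3,3](0) P2=[4,0,3,5,4,3](0)
Move 2: P2 pit2 -> P1=[2,3,3,4,3,3](0) P2=[4,0,0,6,5,4](0)
Move 3: P2 pit5 -> P1=[3,4,4,4,3,3](0) P2=[4,0,0,6,5,0](1)
Move 4: P1 pit2 -> P1=[3,4,0,5,4,4](1) P2=[4,0,0,6,5,0](1)
Move 5: P2 pit4 -> P1=[4,5,1,5,4,4](1) P2=[4,0,0,6,0,1](2)
Move 6: P1 pit5 -> P1=[4,5,1,5,4,0](2) P2=[5,1,1,6,0,1](2)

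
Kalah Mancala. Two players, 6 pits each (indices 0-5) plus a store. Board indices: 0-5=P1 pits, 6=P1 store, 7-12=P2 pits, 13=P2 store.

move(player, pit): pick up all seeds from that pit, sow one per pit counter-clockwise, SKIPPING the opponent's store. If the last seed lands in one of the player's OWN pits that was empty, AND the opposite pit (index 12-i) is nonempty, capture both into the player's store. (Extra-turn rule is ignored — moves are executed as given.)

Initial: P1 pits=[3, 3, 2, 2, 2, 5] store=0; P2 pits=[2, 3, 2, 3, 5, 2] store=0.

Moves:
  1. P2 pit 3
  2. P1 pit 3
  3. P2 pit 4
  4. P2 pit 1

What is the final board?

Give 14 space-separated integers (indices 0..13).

Move 1: P2 pit3 -> P1=[3,3,2,2,2,5](0) P2=[2,3,2,0,6,3](1)
Move 2: P1 pit3 -> P1=[3,3,2,0,3,6](0) P2=[2,3,2,0,6,3](1)
Move 3: P2 pit4 -> P1=[4,4,3,1,3,6](0) P2=[2,3,2,0,0,4](2)
Move 4: P2 pit1 -> P1=[4,0,3,1,3,6](0) P2=[2,0,3,1,0,4](7)

Answer: 4 0 3 1 3 6 0 2 0 3 1 0 4 7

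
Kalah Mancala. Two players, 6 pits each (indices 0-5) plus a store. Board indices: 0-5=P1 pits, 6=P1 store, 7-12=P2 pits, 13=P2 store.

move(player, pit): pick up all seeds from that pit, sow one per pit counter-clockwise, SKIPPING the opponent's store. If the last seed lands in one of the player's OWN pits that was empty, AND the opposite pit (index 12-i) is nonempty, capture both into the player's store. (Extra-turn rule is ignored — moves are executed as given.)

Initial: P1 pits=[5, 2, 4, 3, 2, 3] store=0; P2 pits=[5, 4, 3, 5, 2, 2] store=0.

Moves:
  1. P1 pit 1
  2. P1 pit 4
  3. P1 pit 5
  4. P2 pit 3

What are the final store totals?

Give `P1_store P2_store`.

Move 1: P1 pit1 -> P1=[5,0,5,4,2,3](0) P2=[5,4,3,5,2,2](0)
Move 2: P1 pit4 -> P1=[5,0,5,4,0,4](1) P2=[5,4,3,5,2,2](0)
Move 3: P1 pit5 -> P1=[5,0,5,4,0,0](2) P2=[6,5,4,5,2,2](0)
Move 4: P2 pit3 -> P1=[6,1,5,4,0,0](2) P2=[6,5,4,0,3,3](1)

Answer: 2 1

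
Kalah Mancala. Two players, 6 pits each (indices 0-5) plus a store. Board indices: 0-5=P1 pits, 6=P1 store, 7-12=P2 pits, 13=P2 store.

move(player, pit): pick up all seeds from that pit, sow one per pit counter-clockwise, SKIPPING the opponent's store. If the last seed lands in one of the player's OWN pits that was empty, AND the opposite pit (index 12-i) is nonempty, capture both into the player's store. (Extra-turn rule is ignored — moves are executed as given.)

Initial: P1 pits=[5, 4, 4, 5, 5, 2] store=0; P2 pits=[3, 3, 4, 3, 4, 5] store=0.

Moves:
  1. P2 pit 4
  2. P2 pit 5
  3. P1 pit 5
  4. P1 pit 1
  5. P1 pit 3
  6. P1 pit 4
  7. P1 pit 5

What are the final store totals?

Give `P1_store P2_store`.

Move 1: P2 pit4 -> P1=[6,5,4,5,5,2](0) P2=[3,3,4,3,0,6](1)
Move 2: P2 pit5 -> P1=[7,6,5,6,6,2](0) P2=[3,3,4,3,0,0](2)
Move 3: P1 pit5 -> P1=[7,6,5,6,6,0](1) P2=[4,3,4,3,0,0](2)
Move 4: P1 pit1 -> P1=[7,0,6,7,7,1](2) P2=[5,3,4,3,0,0](2)
Move 5: P1 pit3 -> P1=[7,0,6,0,8,2](3) P2=[6,4,5,4,0,0](2)
Move 6: P1 pit4 -> P1=[7,0,6,0,0,3](4) P2=[7,5,6,5,1,1](2)
Move 7: P1 pit5 -> P1=[7,0,6,0,0,0](5) P2=[8,6,6,5,1,1](2)

Answer: 5 2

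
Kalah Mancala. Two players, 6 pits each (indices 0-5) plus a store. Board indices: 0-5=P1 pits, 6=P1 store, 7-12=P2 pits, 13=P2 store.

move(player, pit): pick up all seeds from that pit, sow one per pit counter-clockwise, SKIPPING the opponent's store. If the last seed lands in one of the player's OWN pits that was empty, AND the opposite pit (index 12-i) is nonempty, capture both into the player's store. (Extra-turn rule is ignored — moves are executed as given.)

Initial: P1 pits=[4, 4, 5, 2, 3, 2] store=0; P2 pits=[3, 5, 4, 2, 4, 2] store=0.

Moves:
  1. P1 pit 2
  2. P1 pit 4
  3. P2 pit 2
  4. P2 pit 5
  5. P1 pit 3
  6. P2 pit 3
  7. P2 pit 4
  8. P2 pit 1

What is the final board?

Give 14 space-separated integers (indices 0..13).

Answer: 7 6 1 1 1 5 3 5 0 1 1 1 3 5

Derivation:
Move 1: P1 pit2 -> P1=[4,4,0,3,4,3](1) P2=[4,5,4,2,4,2](0)
Move 2: P1 pit4 -> P1=[4,4,0,3,0,4](2) P2=[5,6,4,2,4,2](0)
Move 3: P2 pit2 -> P1=[4,4,0,3,0,4](2) P2=[5,6,0,3,5,3](1)
Move 4: P2 pit5 -> P1=[5,5,0,3,0,4](2) P2=[5,6,0,3,5,0](2)
Move 5: P1 pit3 -> P1=[5,5,0,0,1,5](3) P2=[5,6,0,3,5,0](2)
Move 6: P2 pit3 -> P1=[5,5,0,0,1,5](3) P2=[5,6,0,0,6,1](3)
Move 7: P2 pit4 -> P1=[6,6,1,1,1,5](3) P2=[5,6,0,0,0,2](4)
Move 8: P2 pit1 -> P1=[7,6,1,1,1,5](3) P2=[5,0,1,1,1,3](5)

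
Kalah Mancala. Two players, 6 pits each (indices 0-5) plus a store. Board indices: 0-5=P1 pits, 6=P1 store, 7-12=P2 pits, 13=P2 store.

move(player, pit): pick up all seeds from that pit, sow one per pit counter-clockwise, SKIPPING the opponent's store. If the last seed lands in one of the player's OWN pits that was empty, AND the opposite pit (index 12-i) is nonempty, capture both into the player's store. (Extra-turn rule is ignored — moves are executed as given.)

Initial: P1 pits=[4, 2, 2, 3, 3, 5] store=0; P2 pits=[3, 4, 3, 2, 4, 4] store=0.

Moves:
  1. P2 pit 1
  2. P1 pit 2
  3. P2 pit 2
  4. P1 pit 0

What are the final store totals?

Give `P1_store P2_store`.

Move 1: P2 pit1 -> P1=[4,2,2,3,3,5](0) P2=[3,0,4,3,5,5](0)
Move 2: P1 pit2 -> P1=[4,2,0,4,4,5](0) P2=[3,0,4,3,5,5](0)
Move 3: P2 pit2 -> P1=[4,2,0,4,4,5](0) P2=[3,0,0,4,6,6](1)
Move 4: P1 pit0 -> P1=[0,3,1,5,5,5](0) P2=[3,0,0,4,6,6](1)

Answer: 0 1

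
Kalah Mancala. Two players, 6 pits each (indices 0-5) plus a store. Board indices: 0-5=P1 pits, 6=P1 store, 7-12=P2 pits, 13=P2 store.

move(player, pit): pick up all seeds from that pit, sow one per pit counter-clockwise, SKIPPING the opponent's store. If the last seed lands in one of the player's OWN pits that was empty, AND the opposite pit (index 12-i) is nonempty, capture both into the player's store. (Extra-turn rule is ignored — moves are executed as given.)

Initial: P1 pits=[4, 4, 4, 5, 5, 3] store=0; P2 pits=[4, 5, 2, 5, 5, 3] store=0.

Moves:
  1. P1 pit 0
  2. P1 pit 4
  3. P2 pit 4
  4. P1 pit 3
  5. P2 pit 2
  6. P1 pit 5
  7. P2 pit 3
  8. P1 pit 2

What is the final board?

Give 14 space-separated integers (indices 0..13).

Move 1: P1 pit0 -> P1=[0,5,5,6,6,3](0) P2=[4,5,2,5,5,3](0)
Move 2: P1 pit4 -> P1=[0,5,5,6,0,4](1) P2=[5,6,3,6,5,3](0)
Move 3: P2 pit4 -> P1=[1,6,6,6,0,4](1) P2=[5,6,3,6,0,4](1)
Move 4: P1 pit3 -> P1=[1,6,6,0,1,5](2) P2=[6,7,4,6,0,4](1)
Move 5: P2 pit2 -> P1=[1,6,6,0,1,5](2) P2=[6,7,0,7,1,5](2)
Move 6: P1 pit5 -> P1=[1,6,6,0,1,0](3) P2=[7,8,1,8,1,5](2)
Move 7: P2 pit3 -> P1=[2,7,7,1,2,0](3) P2=[7,8,1,0,2,6](3)
Move 8: P1 pit2 -> P1=[2,7,0,2,3,1](4) P2=[8,9,2,0,2,6](3)

Answer: 2 7 0 2 3 1 4 8 9 2 0 2 6 3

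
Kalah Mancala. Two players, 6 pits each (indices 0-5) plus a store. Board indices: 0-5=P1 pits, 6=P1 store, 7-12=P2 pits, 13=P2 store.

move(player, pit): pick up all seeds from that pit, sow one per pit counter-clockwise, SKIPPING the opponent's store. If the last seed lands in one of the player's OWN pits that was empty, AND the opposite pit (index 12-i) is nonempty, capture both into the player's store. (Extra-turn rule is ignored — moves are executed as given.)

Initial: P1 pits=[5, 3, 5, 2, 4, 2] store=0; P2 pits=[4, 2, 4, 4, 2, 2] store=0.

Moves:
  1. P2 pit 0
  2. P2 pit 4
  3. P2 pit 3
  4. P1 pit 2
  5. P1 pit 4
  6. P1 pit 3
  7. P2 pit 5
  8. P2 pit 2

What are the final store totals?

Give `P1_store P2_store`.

Answer: 3 4

Derivation:
Move 1: P2 pit0 -> P1=[5,3,5,2,4,2](0) P2=[0,3,5,5,3,2](0)
Move 2: P2 pit4 -> P1=[6,3,5,2,4,2](0) P2=[0,3,5,5,0,3](1)
Move 3: P2 pit3 -> P1=[7,4,5,2,4,2](0) P2=[0,3,5,0,1,4](2)
Move 4: P1 pit2 -> P1=[7,4,0,3,5,3](1) P2=[1,3,5,0,1,4](2)
Move 5: P1 pit4 -> P1=[7,4,0,3,0,4](2) P2=[2,4,6,0,1,4](2)
Move 6: P1 pit3 -> P1=[7,4,0,0,1,5](3) P2=[2,4,6,0,1,4](2)
Move 7: P2 pit5 -> P1=[8,5,1,0,1,5](3) P2=[2,4,6,0,1,0](3)
Move 8: P2 pit2 -> P1=[9,6,1,0,1,5](3) P2=[2,4,0,1,2,1](4)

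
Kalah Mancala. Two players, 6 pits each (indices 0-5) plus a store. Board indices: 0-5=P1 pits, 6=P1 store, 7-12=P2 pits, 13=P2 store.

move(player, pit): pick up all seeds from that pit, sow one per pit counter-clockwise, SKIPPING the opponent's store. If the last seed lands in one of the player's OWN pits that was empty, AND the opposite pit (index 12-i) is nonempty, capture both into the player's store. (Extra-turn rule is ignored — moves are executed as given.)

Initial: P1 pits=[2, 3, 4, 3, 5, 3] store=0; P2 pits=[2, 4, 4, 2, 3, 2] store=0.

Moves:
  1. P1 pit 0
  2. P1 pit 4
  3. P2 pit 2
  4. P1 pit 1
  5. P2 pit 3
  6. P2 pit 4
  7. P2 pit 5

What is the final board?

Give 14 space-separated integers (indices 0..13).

Move 1: P1 pit0 -> P1=[0,4,5,3,5,3](0) P2=[2,4,4,2,3,2](0)
Move 2: P1 pit4 -> P1=[0,4,5,3,0,4](1) P2=[3,5,5,2,3,2](0)
Move 3: P2 pit2 -> P1=[1,4,5,3,0,4](1) P2=[3,5,0,3,4,3](1)
Move 4: P1 pit1 -> P1=[1,0,6,4,1,5](1) P2=[3,5,0,3,4,3](1)
Move 5: P2 pit3 -> P1=[1,0,6,4,1,5](1) P2=[3,5,0,0,5,4](2)
Move 6: P2 pit4 -> P1=[2,1,7,4,1,5](1) P2=[3,5,0,0,0,5](3)
Move 7: P2 pit5 -> P1=[3,2,8,5,1,5](1) P2=[3,5,0,0,0,0](4)

Answer: 3 2 8 5 1 5 1 3 5 0 0 0 0 4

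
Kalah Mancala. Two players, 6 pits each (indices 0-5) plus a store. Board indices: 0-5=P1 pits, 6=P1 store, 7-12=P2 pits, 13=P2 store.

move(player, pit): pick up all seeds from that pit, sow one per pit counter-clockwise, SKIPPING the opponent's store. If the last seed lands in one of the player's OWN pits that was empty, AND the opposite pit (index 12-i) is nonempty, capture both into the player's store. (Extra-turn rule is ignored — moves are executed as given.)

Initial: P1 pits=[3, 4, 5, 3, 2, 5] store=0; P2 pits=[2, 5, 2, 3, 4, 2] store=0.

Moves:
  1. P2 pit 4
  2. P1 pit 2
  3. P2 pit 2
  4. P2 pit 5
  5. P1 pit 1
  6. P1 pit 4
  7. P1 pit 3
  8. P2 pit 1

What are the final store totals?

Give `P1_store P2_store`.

Move 1: P2 pit4 -> P1=[4,5,5,3,2,5](0) P2=[2,5,2,3,0,3](1)
Move 2: P1 pit2 -> P1=[4,5,0,4,3,6](1) P2=[3,5,2,3,0,3](1)
Move 3: P2 pit2 -> P1=[4,0,0,4,3,6](1) P2=[3,5,0,4,0,3](7)
Move 4: P2 pit5 -> P1=[5,1,0,4,3,6](1) P2=[3,5,0,4,0,0](8)
Move 5: P1 pit1 -> P1=[5,0,0,4,3,6](6) P2=[3,5,0,0,0,0](8)
Move 6: P1 pit4 -> P1=[5,0,0,4,0,7](7) P2=[4,5,0,0,0,0](8)
Move 7: P1 pit3 -> P1=[5,0,0,0,1,8](8) P2=[5,5,0,0,0,0](8)
Move 8: P2 pit1 -> P1=[5,0,0,0,1,8](8) P2=[5,0,1,1,1,1](9)

Answer: 8 9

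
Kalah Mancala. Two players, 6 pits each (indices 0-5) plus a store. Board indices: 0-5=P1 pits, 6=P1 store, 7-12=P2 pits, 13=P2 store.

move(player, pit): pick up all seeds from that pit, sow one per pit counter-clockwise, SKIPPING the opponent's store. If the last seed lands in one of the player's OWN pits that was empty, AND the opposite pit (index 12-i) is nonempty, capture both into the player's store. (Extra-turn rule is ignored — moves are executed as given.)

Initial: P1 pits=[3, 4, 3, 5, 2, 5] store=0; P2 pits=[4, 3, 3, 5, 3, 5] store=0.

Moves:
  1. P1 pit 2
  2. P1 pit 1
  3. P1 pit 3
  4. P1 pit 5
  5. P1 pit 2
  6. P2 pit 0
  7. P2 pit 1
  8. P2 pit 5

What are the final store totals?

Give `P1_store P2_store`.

Answer: 8 5

Derivation:
Move 1: P1 pit2 -> P1=[3,4,0,6,3,6](0) P2=[4,3,3,5,3,5](0)
Move 2: P1 pit1 -> P1=[3,0,1,7,4,7](0) P2=[4,3,3,5,3,5](0)
Move 3: P1 pit3 -> P1=[3,0,1,0,5,8](1) P2=[5,4,4,6,3,5](0)
Move 4: P1 pit5 -> P1=[4,0,1,0,5,0](2) P2=[6,5,5,7,4,6](0)
Move 5: P1 pit2 -> P1=[4,0,0,0,5,0](8) P2=[6,5,0,7,4,6](0)
Move 6: P2 pit0 -> P1=[4,0,0,0,5,0](8) P2=[0,6,1,8,5,7](1)
Move 7: P2 pit1 -> P1=[5,0,0,0,5,0](8) P2=[0,0,2,9,6,8](2)
Move 8: P2 pit5 -> P1=[6,1,1,1,6,0](8) P2=[0,0,2,9,6,0](5)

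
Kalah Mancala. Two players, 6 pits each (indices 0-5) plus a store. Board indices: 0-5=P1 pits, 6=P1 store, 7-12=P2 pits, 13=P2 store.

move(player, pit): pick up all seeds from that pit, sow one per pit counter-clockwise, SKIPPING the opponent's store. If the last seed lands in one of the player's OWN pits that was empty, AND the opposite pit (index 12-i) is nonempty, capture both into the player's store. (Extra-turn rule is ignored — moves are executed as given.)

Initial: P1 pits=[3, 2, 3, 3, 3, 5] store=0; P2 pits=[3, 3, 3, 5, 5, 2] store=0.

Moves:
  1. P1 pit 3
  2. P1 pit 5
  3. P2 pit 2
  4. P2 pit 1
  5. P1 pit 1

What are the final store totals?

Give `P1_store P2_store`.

Answer: 4 1

Derivation:
Move 1: P1 pit3 -> P1=[3,2,3,0,4,6](1) P2=[3,3,3,5,5,2](0)
Move 2: P1 pit5 -> P1=[3,2,3,0,4,0](2) P2=[4,4,4,6,6,2](0)
Move 3: P2 pit2 -> P1=[3,2,3,0,4,0](2) P2=[4,4,0,7,7,3](1)
Move 4: P2 pit1 -> P1=[3,2,3,0,4,0](2) P2=[4,0,1,8,8,4](1)
Move 5: P1 pit1 -> P1=[3,0,4,0,4,0](4) P2=[4,0,0,8,8,4](1)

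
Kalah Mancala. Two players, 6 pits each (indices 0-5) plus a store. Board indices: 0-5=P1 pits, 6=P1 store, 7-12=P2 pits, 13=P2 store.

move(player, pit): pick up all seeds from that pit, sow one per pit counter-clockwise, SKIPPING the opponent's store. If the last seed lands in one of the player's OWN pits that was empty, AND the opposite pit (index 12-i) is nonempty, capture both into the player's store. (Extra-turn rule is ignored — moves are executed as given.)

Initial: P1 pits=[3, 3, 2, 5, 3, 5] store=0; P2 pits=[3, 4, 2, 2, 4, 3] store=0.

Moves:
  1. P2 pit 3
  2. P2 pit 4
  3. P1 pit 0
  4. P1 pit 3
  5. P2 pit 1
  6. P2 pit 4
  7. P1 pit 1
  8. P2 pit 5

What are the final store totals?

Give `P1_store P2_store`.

Move 1: P2 pit3 -> P1=[3,3,2,5,3,5](0) P2=[3,4,2,0,5,4](0)
Move 2: P2 pit4 -> P1=[4,4,3,5,3,5](0) P2=[3,4,2,0,0,5](1)
Move 3: P1 pit0 -> P1=[0,5,4,6,4,5](0) P2=[3,4,2,0,0,5](1)
Move 4: P1 pit3 -> P1=[0,5,4,0,5,6](1) P2=[4,5,3,0,0,5](1)
Move 5: P2 pit1 -> P1=[0,5,4,0,5,6](1) P2=[4,0,4,1,1,6](2)
Move 6: P2 pit4 -> P1=[0,5,4,0,5,6](1) P2=[4,0,4,1,0,7](2)
Move 7: P1 pit1 -> P1=[0,0,5,1,6,7](2) P2=[4,0,4,1,0,7](2)
Move 8: P2 pit5 -> P1=[1,1,6,2,7,8](2) P2=[4,0,4,1,0,0](3)

Answer: 2 3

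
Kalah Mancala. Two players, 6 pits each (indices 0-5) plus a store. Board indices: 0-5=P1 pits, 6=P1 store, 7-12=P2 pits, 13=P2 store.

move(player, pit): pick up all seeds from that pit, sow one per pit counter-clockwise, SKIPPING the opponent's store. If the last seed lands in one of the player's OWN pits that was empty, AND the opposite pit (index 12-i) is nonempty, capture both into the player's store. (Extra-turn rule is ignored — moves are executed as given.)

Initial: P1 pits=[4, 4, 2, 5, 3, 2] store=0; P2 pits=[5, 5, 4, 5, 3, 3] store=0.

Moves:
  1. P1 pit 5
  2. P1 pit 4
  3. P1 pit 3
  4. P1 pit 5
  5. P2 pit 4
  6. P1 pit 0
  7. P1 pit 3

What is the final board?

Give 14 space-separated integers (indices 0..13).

Answer: 0 5 3 0 3 0 14 0 6 4 5 0 4 1

Derivation:
Move 1: P1 pit5 -> P1=[4,4,2,5,3,0](1) P2=[6,5,4,5,3,3](0)
Move 2: P1 pit4 -> P1=[4,4,2,5,0,1](2) P2=[7,5,4,5,3,3](0)
Move 3: P1 pit3 -> P1=[4,4,2,0,1,2](3) P2=[8,6,4,5,3,3](0)
Move 4: P1 pit5 -> P1=[4,4,2,0,1,0](4) P2=[9,6,4,5,3,3](0)
Move 5: P2 pit4 -> P1=[5,4,2,0,1,0](4) P2=[9,6,4,5,0,4](1)
Move 6: P1 pit0 -> P1=[0,5,3,1,2,0](14) P2=[0,6,4,5,0,4](1)
Move 7: P1 pit3 -> P1=[0,5,3,0,3,0](14) P2=[0,6,4,5,0,4](1)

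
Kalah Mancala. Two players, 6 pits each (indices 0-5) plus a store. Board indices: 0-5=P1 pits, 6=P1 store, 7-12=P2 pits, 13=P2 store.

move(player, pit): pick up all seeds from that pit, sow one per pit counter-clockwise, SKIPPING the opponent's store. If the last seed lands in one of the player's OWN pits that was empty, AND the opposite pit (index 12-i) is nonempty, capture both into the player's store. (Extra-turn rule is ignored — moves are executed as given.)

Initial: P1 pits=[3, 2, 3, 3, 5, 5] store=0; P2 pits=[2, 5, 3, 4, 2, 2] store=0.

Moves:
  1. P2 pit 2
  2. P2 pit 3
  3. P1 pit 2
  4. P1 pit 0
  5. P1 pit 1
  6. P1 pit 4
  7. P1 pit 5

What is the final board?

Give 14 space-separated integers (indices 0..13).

Move 1: P2 pit2 -> P1=[3,2,3,3,5,5](0) P2=[2,5,0,5,3,3](0)
Move 2: P2 pit3 -> P1=[4,3,3,3,5,5](0) P2=[2,5,0,0,4,4](1)
Move 3: P1 pit2 -> P1=[4,3,0,4,6,6](0) P2=[2,5,0,0,4,4](1)
Move 4: P1 pit0 -> P1=[0,4,1,5,7,6](0) P2=[2,5,0,0,4,4](1)
Move 5: P1 pit1 -> P1=[0,0,2,6,8,7](0) P2=[2,5,0,0,4,4](1)
Move 6: P1 pit4 -> P1=[0,0,2,6,0,8](1) P2=[3,6,1,1,5,5](1)
Move 7: P1 pit5 -> P1=[0,0,2,6,0,0](9) P2=[4,7,2,2,6,0](1)

Answer: 0 0 2 6 0 0 9 4 7 2 2 6 0 1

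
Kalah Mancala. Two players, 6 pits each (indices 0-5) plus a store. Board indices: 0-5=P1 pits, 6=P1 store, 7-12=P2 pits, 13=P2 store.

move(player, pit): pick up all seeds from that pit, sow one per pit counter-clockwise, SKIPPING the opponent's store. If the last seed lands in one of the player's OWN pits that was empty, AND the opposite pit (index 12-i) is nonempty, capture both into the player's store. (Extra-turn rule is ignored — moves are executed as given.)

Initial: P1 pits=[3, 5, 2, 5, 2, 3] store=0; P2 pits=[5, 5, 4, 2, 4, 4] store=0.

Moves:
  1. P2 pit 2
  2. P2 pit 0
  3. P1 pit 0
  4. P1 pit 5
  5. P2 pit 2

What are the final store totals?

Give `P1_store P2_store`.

Move 1: P2 pit2 -> P1=[3,5,2,5,2,3](0) P2=[5,5,0,3,5,5](1)
Move 2: P2 pit0 -> P1=[3,5,2,5,2,3](0) P2=[0,6,1,4,6,6](1)
Move 3: P1 pit0 -> P1=[0,6,3,6,2,3](0) P2=[0,6,1,4,6,6](1)
Move 4: P1 pit5 -> P1=[0,6,3,6,2,0](1) P2=[1,7,1,4,6,6](1)
Move 5: P2 pit2 -> P1=[0,6,3,6,2,0](1) P2=[1,7,0,5,6,6](1)

Answer: 1 1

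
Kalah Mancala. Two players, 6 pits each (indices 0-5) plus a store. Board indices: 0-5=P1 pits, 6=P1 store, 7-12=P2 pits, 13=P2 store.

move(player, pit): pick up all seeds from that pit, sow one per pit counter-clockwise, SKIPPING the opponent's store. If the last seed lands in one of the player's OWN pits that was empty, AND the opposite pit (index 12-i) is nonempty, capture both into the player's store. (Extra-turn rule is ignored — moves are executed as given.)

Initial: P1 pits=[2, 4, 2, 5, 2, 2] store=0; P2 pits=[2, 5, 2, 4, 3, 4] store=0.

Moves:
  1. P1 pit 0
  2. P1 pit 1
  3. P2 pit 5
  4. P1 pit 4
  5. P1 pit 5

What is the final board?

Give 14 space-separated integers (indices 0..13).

Answer: 1 1 5 6 0 0 3 4 6 3 4 3 0 1

Derivation:
Move 1: P1 pit0 -> P1=[0,5,3,5,2,2](0) P2=[2,5,2,4,3,4](0)
Move 2: P1 pit1 -> P1=[0,0,4,6,3,3](1) P2=[2,5,2,4,3,4](0)
Move 3: P2 pit5 -> P1=[1,1,5,6,3,3](1) P2=[2,5,2,4,3,0](1)
Move 4: P1 pit4 -> P1=[1,1,5,6,0,4](2) P2=[3,5,2,4,3,0](1)
Move 5: P1 pit5 -> P1=[1,1,5,6,0,0](3) P2=[4,6,3,4,3,0](1)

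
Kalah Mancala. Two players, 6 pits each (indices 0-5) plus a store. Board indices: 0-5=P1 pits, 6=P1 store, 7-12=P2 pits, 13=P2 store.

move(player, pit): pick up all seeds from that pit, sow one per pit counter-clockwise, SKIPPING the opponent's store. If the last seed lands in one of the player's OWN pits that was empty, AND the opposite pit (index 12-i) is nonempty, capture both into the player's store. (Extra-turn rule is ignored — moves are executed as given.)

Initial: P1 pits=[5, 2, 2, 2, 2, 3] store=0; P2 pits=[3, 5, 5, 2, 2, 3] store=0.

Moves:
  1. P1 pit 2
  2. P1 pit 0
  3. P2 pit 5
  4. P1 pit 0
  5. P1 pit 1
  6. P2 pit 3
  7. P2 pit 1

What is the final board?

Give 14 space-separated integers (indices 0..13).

Answer: 0 0 2 5 5 5 1 3 0 6 1 4 2 2

Derivation:
Move 1: P1 pit2 -> P1=[5,2,0,3,3,3](0) P2=[3,5,5,2,2,3](0)
Move 2: P1 pit0 -> P1=[0,3,1,4,4,4](0) P2=[3,5,5,2,2,3](0)
Move 3: P2 pit5 -> P1=[1,4,1,4,4,4](0) P2=[3,5,5,2,2,0](1)
Move 4: P1 pit0 -> P1=[0,5,1,4,4,4](0) P2=[3,5,5,2,2,0](1)
Move 5: P1 pit1 -> P1=[0,0,2,5,5,5](1) P2=[3,5,5,2,2,0](1)
Move 6: P2 pit3 -> P1=[0,0,2,5,5,5](1) P2=[3,5,5,0,3,1](1)
Move 7: P2 pit1 -> P1=[0,0,2,5,5,5](1) P2=[3,0,6,1,4,2](2)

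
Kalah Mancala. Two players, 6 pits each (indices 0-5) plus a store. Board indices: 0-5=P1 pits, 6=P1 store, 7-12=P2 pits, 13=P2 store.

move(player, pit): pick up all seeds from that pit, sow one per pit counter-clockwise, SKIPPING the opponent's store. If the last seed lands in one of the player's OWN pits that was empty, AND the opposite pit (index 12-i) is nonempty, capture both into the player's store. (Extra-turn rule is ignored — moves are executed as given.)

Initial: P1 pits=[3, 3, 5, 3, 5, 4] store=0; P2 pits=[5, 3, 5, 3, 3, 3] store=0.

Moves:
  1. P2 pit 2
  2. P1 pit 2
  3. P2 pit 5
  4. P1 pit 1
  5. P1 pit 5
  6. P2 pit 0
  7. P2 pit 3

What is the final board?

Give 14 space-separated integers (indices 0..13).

Move 1: P2 pit2 -> P1=[4,3,5,3,5,4](0) P2=[5,3,0,4,4,4](1)
Move 2: P1 pit2 -> P1=[4,3,0,4,6,5](1) P2=[6,3,0,4,4,4](1)
Move 3: P2 pit5 -> P1=[5,4,1,4,6,5](1) P2=[6,3,0,4,4,0](2)
Move 4: P1 pit1 -> P1=[5,0,2,5,7,6](1) P2=[6,3,0,4,4,0](2)
Move 5: P1 pit5 -> P1=[5,0,2,5,7,0](2) P2=[7,4,1,5,5,0](2)
Move 6: P2 pit0 -> P1=[6,0,2,5,7,0](2) P2=[0,5,2,6,6,1](3)
Move 7: P2 pit3 -> P1=[7,1,3,5,7,0](2) P2=[0,5,2,0,7,2](4)

Answer: 7 1 3 5 7 0 2 0 5 2 0 7 2 4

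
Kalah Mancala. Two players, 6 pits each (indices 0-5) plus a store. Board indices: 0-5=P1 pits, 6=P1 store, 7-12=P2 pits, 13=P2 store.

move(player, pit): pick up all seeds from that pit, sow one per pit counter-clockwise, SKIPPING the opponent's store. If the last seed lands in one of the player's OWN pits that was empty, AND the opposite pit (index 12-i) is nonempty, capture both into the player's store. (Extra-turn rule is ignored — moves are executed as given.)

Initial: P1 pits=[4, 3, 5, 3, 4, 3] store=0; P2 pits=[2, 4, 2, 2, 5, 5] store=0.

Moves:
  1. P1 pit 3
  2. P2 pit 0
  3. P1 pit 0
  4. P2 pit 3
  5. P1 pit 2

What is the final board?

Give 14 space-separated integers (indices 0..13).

Answer: 0 4 0 2 7 5 2 1 6 3 0 6 6 0

Derivation:
Move 1: P1 pit3 -> P1=[4,3,5,0,5,4](1) P2=[2,4,2,2,5,5](0)
Move 2: P2 pit0 -> P1=[4,3,5,0,5,4](1) P2=[0,5,3,2,5,5](0)
Move 3: P1 pit0 -> P1=[0,4,6,1,6,4](1) P2=[0,5,3,2,5,5](0)
Move 4: P2 pit3 -> P1=[0,4,6,1,6,4](1) P2=[0,5,3,0,6,6](0)
Move 5: P1 pit2 -> P1=[0,4,0,2,7,5](2) P2=[1,6,3,0,6,6](0)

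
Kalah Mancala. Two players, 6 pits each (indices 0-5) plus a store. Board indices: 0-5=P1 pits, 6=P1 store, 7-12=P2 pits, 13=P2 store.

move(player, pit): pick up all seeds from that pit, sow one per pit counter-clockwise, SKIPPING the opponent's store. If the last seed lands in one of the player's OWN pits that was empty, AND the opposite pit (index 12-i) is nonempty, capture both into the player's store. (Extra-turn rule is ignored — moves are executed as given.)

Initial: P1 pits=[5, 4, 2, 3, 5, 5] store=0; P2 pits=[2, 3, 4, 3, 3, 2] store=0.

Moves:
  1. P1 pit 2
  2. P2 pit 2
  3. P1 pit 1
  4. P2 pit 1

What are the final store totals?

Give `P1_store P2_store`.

Answer: 0 1

Derivation:
Move 1: P1 pit2 -> P1=[5,4,0,4,6,5](0) P2=[2,3,4,3,3,2](0)
Move 2: P2 pit2 -> P1=[5,4,0,4,6,5](0) P2=[2,3,0,4,4,3](1)
Move 3: P1 pit1 -> P1=[5,0,1,5,7,6](0) P2=[2,3,0,4,4,3](1)
Move 4: P2 pit1 -> P1=[5,0,1,5,7,6](0) P2=[2,0,1,5,5,3](1)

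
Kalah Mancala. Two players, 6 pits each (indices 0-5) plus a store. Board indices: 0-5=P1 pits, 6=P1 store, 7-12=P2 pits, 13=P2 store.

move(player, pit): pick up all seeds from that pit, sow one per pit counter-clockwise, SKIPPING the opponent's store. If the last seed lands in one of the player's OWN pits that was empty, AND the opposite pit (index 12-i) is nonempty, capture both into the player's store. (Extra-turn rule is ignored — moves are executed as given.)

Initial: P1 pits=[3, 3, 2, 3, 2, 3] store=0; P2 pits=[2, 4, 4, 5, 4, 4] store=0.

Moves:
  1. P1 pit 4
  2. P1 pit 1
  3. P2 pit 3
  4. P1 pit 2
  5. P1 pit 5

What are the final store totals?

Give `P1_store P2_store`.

Answer: 7 1

Derivation:
Move 1: P1 pit4 -> P1=[3,3,2,3,0,4](1) P2=[2,4,4,5,4,4](0)
Move 2: P1 pit1 -> P1=[3,0,3,4,0,4](6) P2=[2,0,4,5,4,4](0)
Move 3: P2 pit3 -> P1=[4,1,3,4,0,4](6) P2=[2,0,4,0,5,5](1)
Move 4: P1 pit2 -> P1=[4,1,0,5,1,5](6) P2=[2,0,4,0,5,5](1)
Move 5: P1 pit5 -> P1=[4,1,0,5,1,0](7) P2=[3,1,5,1,5,5](1)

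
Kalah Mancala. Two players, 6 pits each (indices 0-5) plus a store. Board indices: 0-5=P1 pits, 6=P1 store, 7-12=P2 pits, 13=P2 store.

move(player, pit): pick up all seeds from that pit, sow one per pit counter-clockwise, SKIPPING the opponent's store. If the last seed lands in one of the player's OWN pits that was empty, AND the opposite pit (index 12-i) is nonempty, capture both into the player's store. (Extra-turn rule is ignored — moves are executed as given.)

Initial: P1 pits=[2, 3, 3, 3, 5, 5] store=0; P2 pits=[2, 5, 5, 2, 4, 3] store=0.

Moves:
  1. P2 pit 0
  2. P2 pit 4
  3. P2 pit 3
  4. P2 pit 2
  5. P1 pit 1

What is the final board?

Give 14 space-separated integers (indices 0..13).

Answer: 4 0 4 4 6 6 1 0 6 0 1 2 6 2

Derivation:
Move 1: P2 pit0 -> P1=[2,3,3,3,5,5](0) P2=[0,6,6,2,4,3](0)
Move 2: P2 pit4 -> P1=[3,4,3,3,5,5](0) P2=[0,6,6,2,0,4](1)
Move 3: P2 pit3 -> P1=[3,4,3,3,5,5](0) P2=[0,6,6,0,1,5](1)
Move 4: P2 pit2 -> P1=[4,5,3,3,5,5](0) P2=[0,6,0,1,2,6](2)
Move 5: P1 pit1 -> P1=[4,0,4,4,6,6](1) P2=[0,6,0,1,2,6](2)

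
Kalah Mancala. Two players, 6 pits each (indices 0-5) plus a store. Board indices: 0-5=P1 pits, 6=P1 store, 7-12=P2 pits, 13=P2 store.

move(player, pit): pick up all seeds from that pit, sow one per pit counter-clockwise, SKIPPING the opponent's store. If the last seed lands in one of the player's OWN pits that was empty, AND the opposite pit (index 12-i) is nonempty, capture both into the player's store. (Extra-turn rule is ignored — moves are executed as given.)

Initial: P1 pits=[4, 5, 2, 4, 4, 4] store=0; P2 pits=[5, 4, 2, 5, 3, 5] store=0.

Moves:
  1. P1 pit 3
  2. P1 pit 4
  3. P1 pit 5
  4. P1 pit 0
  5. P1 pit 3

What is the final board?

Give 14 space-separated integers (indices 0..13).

Move 1: P1 pit3 -> P1=[4,5,2,0,5,5](1) P2=[6,4,2,5,3,5](0)
Move 2: P1 pit4 -> P1=[4,5,2,0,0,6](2) P2=[7,5,3,5,3,5](0)
Move 3: P1 pit5 -> P1=[4,5,2,0,0,0](3) P2=[8,6,4,6,4,5](0)
Move 4: P1 pit0 -> P1=[0,6,3,1,0,0](10) P2=[8,0,4,6,4,5](0)
Move 5: P1 pit3 -> P1=[0,6,3,0,1,0](10) P2=[8,0,4,6,4,5](0)

Answer: 0 6 3 0 1 0 10 8 0 4 6 4 5 0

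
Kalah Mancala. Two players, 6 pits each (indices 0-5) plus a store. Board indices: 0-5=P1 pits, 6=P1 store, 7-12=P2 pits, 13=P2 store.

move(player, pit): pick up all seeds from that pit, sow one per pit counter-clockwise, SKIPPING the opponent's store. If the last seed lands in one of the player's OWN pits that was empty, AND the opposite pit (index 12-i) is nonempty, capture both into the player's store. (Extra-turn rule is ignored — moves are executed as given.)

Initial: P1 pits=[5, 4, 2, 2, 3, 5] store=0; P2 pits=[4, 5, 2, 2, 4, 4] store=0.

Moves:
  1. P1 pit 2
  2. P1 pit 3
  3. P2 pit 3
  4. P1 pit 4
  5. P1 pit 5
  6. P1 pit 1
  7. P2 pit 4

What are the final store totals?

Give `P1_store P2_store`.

Answer: 10 1

Derivation:
Move 1: P1 pit2 -> P1=[5,4,0,3,4,5](0) P2=[4,5,2,2,4,4](0)
Move 2: P1 pit3 -> P1=[5,4,0,0,5,6](1) P2=[4,5,2,2,4,4](0)
Move 3: P2 pit3 -> P1=[5,4,0,0,5,6](1) P2=[4,5,2,0,5,5](0)
Move 4: P1 pit4 -> P1=[5,4,0,0,0,7](2) P2=[5,6,3,0,5,5](0)
Move 5: P1 pit5 -> P1=[5,4,0,0,0,0](3) P2=[6,7,4,1,6,6](0)
Move 6: P1 pit1 -> P1=[5,0,1,1,1,0](10) P2=[0,7,4,1,6,6](0)
Move 7: P2 pit4 -> P1=[6,1,2,2,1,0](10) P2=[0,7,4,1,0,7](1)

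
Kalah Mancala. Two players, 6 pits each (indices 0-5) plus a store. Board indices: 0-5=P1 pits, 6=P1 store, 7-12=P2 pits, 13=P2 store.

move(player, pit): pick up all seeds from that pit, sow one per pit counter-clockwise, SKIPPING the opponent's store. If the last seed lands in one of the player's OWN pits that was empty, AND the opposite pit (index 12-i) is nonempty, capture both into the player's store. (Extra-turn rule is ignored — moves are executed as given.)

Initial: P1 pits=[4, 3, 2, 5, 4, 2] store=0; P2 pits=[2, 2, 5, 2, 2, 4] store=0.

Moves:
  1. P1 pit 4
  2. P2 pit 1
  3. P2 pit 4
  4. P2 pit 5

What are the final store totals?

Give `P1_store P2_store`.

Answer: 1 2

Derivation:
Move 1: P1 pit4 -> P1=[4,3,2,5,0,3](1) P2=[3,3,5,2,2,4](0)
Move 2: P2 pit1 -> P1=[4,3,2,5,0,3](1) P2=[3,0,6,3,3,4](0)
Move 3: P2 pit4 -> P1=[5,3,2,5,0,3](1) P2=[3,0,6,3,0,5](1)
Move 4: P2 pit5 -> P1=[6,4,3,6,0,3](1) P2=[3,0,6,3,0,0](2)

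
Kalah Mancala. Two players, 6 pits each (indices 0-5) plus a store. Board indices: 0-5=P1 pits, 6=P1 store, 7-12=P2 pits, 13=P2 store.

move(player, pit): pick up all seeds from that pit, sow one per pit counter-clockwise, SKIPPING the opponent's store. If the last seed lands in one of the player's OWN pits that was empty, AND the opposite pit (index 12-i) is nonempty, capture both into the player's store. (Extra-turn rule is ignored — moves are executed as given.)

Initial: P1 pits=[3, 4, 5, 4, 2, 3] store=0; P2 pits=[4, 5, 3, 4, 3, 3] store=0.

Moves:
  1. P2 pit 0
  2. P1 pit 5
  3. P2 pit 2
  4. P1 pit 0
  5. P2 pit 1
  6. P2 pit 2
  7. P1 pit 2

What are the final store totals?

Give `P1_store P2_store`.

Answer: 2 2

Derivation:
Move 1: P2 pit0 -> P1=[3,4,5,4,2,3](0) P2=[0,6,4,5,4,3](0)
Move 2: P1 pit5 -> P1=[3,4,5,4,2,0](1) P2=[1,7,4,5,4,3](0)
Move 3: P2 pit2 -> P1=[3,4,5,4,2,0](1) P2=[1,7,0,6,5,4](1)
Move 4: P1 pit0 -> P1=[0,5,6,5,2,0](1) P2=[1,7,0,6,5,4](1)
Move 5: P2 pit1 -> P1=[1,6,6,5,2,0](1) P2=[1,0,1,7,6,5](2)
Move 6: P2 pit2 -> P1=[1,6,6,5,2,0](1) P2=[1,0,0,8,6,5](2)
Move 7: P1 pit2 -> P1=[1,6,0,6,3,1](2) P2=[2,1,0,8,6,5](2)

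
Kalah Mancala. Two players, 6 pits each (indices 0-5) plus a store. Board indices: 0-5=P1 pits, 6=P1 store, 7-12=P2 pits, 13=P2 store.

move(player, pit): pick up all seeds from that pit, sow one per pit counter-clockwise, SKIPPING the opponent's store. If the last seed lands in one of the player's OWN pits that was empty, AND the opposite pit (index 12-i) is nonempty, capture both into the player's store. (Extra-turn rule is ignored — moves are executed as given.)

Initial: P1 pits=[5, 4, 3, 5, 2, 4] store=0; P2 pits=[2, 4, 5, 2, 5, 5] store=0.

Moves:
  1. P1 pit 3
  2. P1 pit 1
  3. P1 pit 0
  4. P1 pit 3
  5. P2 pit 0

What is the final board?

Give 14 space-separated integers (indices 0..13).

Answer: 0 1 5 0 6 8 1 0 6 6 3 5 5 0

Derivation:
Move 1: P1 pit3 -> P1=[5,4,3,0,3,5](1) P2=[3,5,5,2,5,5](0)
Move 2: P1 pit1 -> P1=[5,0,4,1,4,6](1) P2=[3,5,5,2,5,5](0)
Move 3: P1 pit0 -> P1=[0,1,5,2,5,7](1) P2=[3,5,5,2,5,5](0)
Move 4: P1 pit3 -> P1=[0,1,5,0,6,8](1) P2=[3,5,5,2,5,5](0)
Move 5: P2 pit0 -> P1=[0,1,5,0,6,8](1) P2=[0,6,6,3,5,5](0)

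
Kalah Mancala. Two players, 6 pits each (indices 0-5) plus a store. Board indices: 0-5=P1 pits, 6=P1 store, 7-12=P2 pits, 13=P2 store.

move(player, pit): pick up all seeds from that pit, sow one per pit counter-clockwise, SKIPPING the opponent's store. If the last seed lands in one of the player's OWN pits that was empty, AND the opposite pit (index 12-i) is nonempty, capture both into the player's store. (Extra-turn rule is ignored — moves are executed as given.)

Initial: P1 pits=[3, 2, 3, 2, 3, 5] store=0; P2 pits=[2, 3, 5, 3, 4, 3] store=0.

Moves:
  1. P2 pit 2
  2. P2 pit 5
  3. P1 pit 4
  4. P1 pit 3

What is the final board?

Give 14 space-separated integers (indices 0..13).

Answer: 5 3 4 0 1 7 1 3 3 0 4 5 0 2

Derivation:
Move 1: P2 pit2 -> P1=[4,2,3,2,3,5](0) P2=[2,3,0,4,5,4](1)
Move 2: P2 pit5 -> P1=[5,3,4,2,3,5](0) P2=[2,3,0,4,5,0](2)
Move 3: P1 pit4 -> P1=[5,3,4,2,0,6](1) P2=[3,3,0,4,5,0](2)
Move 4: P1 pit3 -> P1=[5,3,4,0,1,7](1) P2=[3,3,0,4,5,0](2)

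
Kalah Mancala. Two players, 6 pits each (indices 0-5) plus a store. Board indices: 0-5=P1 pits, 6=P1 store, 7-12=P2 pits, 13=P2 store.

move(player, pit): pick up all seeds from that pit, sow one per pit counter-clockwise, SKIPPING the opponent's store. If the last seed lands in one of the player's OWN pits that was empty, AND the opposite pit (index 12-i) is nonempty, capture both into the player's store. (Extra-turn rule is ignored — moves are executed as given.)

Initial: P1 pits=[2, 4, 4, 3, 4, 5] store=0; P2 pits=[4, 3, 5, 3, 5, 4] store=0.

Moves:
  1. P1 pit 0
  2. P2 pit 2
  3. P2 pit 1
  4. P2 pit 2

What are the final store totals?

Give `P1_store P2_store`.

Answer: 0 1

Derivation:
Move 1: P1 pit0 -> P1=[0,5,5,3,4,5](0) P2=[4,3,5,3,5,4](0)
Move 2: P2 pit2 -> P1=[1,5,5,3,4,5](0) P2=[4,3,0,4,6,5](1)
Move 3: P2 pit1 -> P1=[1,5,5,3,4,5](0) P2=[4,0,1,5,7,5](1)
Move 4: P2 pit2 -> P1=[1,5,5,3,4,5](0) P2=[4,0,0,6,7,5](1)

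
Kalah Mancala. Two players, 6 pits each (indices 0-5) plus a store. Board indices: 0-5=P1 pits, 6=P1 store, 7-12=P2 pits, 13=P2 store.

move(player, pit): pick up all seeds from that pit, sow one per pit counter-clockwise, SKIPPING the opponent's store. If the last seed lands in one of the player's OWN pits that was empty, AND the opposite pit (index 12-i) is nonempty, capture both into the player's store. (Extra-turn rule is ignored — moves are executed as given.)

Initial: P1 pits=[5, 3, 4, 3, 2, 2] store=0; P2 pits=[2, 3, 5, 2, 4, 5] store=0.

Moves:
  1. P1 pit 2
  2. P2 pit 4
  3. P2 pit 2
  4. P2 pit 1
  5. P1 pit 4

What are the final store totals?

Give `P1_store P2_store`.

Answer: 2 2

Derivation:
Move 1: P1 pit2 -> P1=[5,3,0,4,3,3](1) P2=[2,3,5,2,4,5](0)
Move 2: P2 pit4 -> P1=[6,4,0,4,3,3](1) P2=[2,3,5,2,0,6](1)
Move 3: P2 pit2 -> P1=[7,4,0,4,3,3](1) P2=[2,3,0,3,1,7](2)
Move 4: P2 pit1 -> P1=[7,4,0,4,3,3](1) P2=[2,0,1,4,2,7](2)
Move 5: P1 pit4 -> P1=[7,4,0,4,0,4](2) P2=[3,0,1,4,2,7](2)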